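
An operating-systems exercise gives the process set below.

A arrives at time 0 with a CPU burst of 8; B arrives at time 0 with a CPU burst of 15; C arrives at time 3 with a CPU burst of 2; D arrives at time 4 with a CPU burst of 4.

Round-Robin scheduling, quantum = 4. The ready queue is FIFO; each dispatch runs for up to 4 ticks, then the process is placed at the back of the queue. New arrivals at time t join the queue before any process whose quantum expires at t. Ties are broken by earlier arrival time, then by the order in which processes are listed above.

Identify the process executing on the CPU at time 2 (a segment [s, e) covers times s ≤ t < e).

Timeline: | A 0-4 | B 4-8 | C 8-10 | D 10-14 | A 14-18 | B 18-29 |
Completion: A=18  B=29  C=10  D=14
Turnaround (C−A): A=18  B=29  C=7  D=10

A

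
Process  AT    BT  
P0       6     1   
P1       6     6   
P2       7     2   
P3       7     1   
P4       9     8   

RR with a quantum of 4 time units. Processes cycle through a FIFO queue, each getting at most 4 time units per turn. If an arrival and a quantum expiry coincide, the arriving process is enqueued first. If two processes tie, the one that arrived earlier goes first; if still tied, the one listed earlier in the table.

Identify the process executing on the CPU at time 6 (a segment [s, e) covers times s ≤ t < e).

P0

Schedule: | idle 0-6 | P0 6-7 | P1 7-11 | P2 11-13 | P3 13-14 | P4 14-18 | P1 18-20 | P4 20-24 |
Completion: P0=7  P1=20  P2=13  P3=14  P4=24
Turnaround (C−A): P0=1  P1=14  P2=6  P3=7  P4=15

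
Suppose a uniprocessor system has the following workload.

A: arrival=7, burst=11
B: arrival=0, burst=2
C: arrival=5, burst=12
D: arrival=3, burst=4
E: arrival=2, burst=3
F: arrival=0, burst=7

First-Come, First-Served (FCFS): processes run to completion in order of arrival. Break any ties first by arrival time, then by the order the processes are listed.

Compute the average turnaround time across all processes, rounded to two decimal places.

Gantt: | B 0-2 | F 2-9 | E 9-12 | D 12-16 | C 16-28 | A 28-39 |
Completion: A=39  B=2  C=28  D=16  E=12  F=9
Turnaround (C−A): A=32  B=2  C=23  D=13  E=10  F=9
Turnaround times: A=32, B=2, C=23, D=13, E=10, F=9
Average turnaround = (32+2+23+13+10+9) / 6 = 89/6 = 14.83

14.83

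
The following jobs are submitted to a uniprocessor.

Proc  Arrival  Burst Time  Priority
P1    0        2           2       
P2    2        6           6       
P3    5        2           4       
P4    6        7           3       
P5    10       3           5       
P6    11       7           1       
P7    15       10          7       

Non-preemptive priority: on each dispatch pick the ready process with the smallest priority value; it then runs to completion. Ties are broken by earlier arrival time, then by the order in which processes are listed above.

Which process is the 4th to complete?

P6

Schedule: | P1 0-2 | P2 2-8 | P4 8-15 | P6 15-22 | P3 22-24 | P5 24-27 | P7 27-37 |
Completion: P1=2  P2=8  P3=24  P4=15  P5=27  P6=22  P7=37
Turnaround (C−A): P1=2  P2=6  P3=19  P4=9  P5=17  P6=11  P7=22
Finish order: P1 → P2 → P4 → P6 → P3 → P5 → P7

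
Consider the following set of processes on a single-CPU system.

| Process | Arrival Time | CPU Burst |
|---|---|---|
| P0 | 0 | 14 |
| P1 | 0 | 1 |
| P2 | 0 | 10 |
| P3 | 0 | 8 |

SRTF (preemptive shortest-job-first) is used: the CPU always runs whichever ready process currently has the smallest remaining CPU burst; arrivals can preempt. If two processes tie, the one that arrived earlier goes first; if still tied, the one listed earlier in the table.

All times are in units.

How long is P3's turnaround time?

9

Schedule: | P1 0-1 | P3 1-9 | P2 9-19 | P0 19-33 |
Completion: P0=33  P1=1  P2=19  P3=9
Turnaround (C−A): P0=33  P1=1  P2=19  P3=9
Turnaround(P3) = completion − arrival = 9 − 0 = 9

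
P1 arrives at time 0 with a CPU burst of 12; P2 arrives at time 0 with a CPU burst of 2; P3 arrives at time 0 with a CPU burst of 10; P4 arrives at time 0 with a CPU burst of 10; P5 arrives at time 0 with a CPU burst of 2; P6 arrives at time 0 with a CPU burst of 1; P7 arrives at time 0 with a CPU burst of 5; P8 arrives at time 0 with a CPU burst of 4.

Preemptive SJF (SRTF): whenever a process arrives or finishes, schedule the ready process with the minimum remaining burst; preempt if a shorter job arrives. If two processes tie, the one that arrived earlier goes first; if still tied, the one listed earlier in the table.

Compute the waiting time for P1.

34

Schedule: | P6 0-1 | P2 1-3 | P5 3-5 | P8 5-9 | P7 9-14 | P3 14-24 | P4 24-34 | P1 34-46 |
Completion: P1=46  P2=3  P3=24  P4=34  P5=5  P6=1  P7=14  P8=9
Waiting(P1) = turnaround − burst = 46 − 12 = 34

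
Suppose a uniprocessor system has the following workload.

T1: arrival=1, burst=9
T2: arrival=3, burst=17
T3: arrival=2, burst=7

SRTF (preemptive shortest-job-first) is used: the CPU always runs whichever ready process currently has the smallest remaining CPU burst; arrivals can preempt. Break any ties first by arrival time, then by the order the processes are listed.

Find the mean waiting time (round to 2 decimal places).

7.00

Gantt: | idle 0-1 | T1 1-2 | T3 2-9 | T1 9-17 | T2 17-34 |
Completion: T1=17  T2=34  T3=9
Turnaround (C−A): T1=16  T2=31  T3=7
Waiting times: T1=7, T2=14, T3=0
Average waiting = (7+14+0) / 3 = 21/3 = 7.00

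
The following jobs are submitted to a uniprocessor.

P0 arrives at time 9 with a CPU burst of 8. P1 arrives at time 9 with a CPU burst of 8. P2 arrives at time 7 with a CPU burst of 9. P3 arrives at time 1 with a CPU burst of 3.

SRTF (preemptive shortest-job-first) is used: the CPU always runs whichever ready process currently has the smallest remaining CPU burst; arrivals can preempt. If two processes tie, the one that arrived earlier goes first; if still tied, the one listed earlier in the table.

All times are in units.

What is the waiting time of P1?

Schedule: | idle 0-1 | P3 1-4 | idle 4-7 | P2 7-16 | P0 16-24 | P1 24-32 |
Completion: P0=24  P1=32  P2=16  P3=4
Turnaround (C−A): P0=15  P1=23  P2=9  P3=3
Waiting(P1) = turnaround − burst = 23 − 8 = 15

15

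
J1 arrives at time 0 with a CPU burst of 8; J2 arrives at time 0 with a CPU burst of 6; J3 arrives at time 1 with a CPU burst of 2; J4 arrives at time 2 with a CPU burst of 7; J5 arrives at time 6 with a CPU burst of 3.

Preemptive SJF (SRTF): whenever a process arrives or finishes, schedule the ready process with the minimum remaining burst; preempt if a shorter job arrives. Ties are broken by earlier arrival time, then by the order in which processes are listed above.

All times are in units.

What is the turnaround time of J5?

Gantt: | J2 0-1 | J3 1-3 | J2 3-8 | J5 8-11 | J4 11-18 | J1 18-26 |
Completion: J1=26  J2=8  J3=3  J4=18  J5=11
Turnaround (C−A): J1=26  J2=8  J3=2  J4=16  J5=5
Turnaround(J5) = completion − arrival = 11 − 6 = 5

5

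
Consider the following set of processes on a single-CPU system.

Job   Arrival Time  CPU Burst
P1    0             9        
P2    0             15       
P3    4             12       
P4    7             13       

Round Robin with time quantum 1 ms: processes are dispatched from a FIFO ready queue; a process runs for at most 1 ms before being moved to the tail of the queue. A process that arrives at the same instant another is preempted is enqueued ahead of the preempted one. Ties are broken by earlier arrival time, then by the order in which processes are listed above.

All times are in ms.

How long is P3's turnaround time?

40

Schedule: | P1 0-1 | P2 1-2 | P1 2-3 | P2 3-4 | P1 4-5 | P3 5-6 | P2 6-7 | P1 7-8 | P3 8-9 | P4 9-10 | P2 10-11 | P1 11-12 | P3 12-13 | P4 13-14 | P2 14-15 | P1 15-16 | P3 16-17 | P4 17-18 | P2 18-19 | P1 19-20 | P3 20-21 | P4 21-22 | P2 22-23 | P1 23-24 | P3 24-25 | P4 25-26 | P2 26-27 | P1 27-28 | P3 28-29 | P4 29-30 | P2 30-31 | P3 31-32 | P4 32-33 | P2 33-34 | P3 34-35 | P4 35-36 | P2 36-37 | P3 37-38 | P4 38-39 | P2 39-40 | P3 40-41 | P4 41-42 | P2 42-43 | P3 43-44 | P4 44-45 | P2 45-46 | P4 46-47 | P2 47-48 | P4 48-49 |
Completion: P1=28  P2=48  P3=44  P4=49
Turnaround (C−A): P1=28  P2=48  P3=40  P4=42
Turnaround(P3) = completion − arrival = 44 − 4 = 40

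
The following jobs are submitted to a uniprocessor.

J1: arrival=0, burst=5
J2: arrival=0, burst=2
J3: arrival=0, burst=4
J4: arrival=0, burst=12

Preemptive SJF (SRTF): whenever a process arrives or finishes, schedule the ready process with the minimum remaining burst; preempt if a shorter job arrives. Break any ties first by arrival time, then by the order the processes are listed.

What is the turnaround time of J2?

Gantt: | J2 0-2 | J3 2-6 | J1 6-11 | J4 11-23 |
Completion: J1=11  J2=2  J3=6  J4=23
Turnaround (C−A): J1=11  J2=2  J3=6  J4=23
Turnaround(J2) = completion − arrival = 2 − 0 = 2

2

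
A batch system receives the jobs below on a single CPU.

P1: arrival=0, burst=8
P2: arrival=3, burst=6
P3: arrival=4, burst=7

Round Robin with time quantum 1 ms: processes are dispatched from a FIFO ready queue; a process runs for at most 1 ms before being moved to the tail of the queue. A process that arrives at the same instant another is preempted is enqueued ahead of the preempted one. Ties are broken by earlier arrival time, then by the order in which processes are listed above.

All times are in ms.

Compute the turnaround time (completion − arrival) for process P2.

Gantt: | P1 0-3 | P2 3-4 | P1 4-5 | P3 5-6 | P2 6-7 | P1 7-8 | P3 8-9 | P2 9-10 | P1 10-11 | P3 11-12 | P2 12-13 | P1 13-14 | P3 14-15 | P2 15-16 | P1 16-17 | P3 17-18 | P2 18-19 | P3 19-21 |
Completion: P1=17  P2=19  P3=21
Turnaround (C−A): P1=17  P2=16  P3=17
Turnaround(P2) = completion − arrival = 19 − 3 = 16

16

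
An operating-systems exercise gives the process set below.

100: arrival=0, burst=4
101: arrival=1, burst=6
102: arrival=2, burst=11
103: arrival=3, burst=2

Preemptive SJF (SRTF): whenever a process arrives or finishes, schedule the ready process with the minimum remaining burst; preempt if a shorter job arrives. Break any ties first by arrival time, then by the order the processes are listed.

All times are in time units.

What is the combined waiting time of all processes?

16

Schedule: | 100 0-4 | 103 4-6 | 101 6-12 | 102 12-23 |
Completion: 100=4  101=12  102=23  103=6
Waiting = turnaround − burst: 100=0, 101=5, 102=10, 103=1
Total waiting = 0 + 5 + 10 + 1 = 16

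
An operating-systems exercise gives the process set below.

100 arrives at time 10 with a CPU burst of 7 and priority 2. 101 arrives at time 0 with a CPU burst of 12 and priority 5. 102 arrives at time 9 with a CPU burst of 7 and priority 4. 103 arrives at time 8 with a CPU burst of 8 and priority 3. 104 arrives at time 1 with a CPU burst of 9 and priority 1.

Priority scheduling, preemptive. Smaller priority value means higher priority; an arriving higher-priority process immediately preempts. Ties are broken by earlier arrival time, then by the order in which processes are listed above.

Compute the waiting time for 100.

0

Timeline: | 101 0-1 | 104 1-10 | 100 10-17 | 103 17-25 | 102 25-32 | 101 32-43 |
Completion: 100=17  101=43  102=32  103=25  104=10
Turnaround (C−A): 100=7  101=43  102=23  103=17  104=9
Waiting(100) = turnaround − burst = 7 − 7 = 0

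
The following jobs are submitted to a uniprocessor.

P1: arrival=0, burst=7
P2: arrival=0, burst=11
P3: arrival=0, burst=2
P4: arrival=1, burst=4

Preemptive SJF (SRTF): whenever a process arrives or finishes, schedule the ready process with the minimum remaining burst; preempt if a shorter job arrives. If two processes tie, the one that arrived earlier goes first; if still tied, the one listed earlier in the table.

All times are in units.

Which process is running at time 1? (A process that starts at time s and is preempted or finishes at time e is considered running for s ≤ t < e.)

P3

Timeline: | P3 0-2 | P4 2-6 | P1 6-13 | P2 13-24 |
Completion: P1=13  P2=24  P3=2  P4=6
Turnaround (C−A): P1=13  P2=24  P3=2  P4=5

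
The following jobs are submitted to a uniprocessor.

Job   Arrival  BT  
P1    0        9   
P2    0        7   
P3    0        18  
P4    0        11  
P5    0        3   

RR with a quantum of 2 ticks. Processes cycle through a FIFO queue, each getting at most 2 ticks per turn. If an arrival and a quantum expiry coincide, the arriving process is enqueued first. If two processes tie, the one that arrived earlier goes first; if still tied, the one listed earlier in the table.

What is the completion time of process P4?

42

Schedule: | P1 0-2 | P2 2-4 | P3 4-6 | P4 6-8 | P5 8-10 | P1 10-12 | P2 12-14 | P3 14-16 | P4 16-18 | P5 18-19 | P1 19-21 | P2 21-23 | P3 23-25 | P4 25-27 | P1 27-29 | P2 29-30 | P3 30-32 | P4 32-34 | P1 34-35 | P3 35-37 | P4 37-39 | P3 39-41 | P4 41-42 | P3 42-48 |
Completion: P1=35  P2=30  P3=48  P4=42  P5=19
Turnaround (C−A): P1=35  P2=30  P3=48  P4=42  P5=19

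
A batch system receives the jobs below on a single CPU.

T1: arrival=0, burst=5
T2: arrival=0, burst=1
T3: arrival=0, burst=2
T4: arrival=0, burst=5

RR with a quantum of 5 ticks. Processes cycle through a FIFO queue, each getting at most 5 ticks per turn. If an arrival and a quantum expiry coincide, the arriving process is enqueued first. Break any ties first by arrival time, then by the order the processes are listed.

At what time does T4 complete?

Schedule: | T1 0-5 | T2 5-6 | T3 6-8 | T4 8-13 |
Completion: T1=5  T2=6  T3=8  T4=13
Turnaround (C−A): T1=5  T2=6  T3=8  T4=13

13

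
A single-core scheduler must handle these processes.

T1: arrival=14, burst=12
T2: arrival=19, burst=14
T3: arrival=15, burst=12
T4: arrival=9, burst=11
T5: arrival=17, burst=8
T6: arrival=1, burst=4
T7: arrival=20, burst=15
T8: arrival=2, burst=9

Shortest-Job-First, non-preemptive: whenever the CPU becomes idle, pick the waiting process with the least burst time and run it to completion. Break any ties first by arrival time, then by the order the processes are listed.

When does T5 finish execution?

Timeline: | idle 0-1 | T6 1-5 | T8 5-14 | T4 14-25 | T5 25-33 | T1 33-45 | T3 45-57 | T2 57-71 | T7 71-86 |
Completion: T1=45  T2=71  T3=57  T4=25  T5=33  T6=5  T7=86  T8=14
Turnaround (C−A): T1=31  T2=52  T3=42  T4=16  T5=16  T6=4  T7=66  T8=12

33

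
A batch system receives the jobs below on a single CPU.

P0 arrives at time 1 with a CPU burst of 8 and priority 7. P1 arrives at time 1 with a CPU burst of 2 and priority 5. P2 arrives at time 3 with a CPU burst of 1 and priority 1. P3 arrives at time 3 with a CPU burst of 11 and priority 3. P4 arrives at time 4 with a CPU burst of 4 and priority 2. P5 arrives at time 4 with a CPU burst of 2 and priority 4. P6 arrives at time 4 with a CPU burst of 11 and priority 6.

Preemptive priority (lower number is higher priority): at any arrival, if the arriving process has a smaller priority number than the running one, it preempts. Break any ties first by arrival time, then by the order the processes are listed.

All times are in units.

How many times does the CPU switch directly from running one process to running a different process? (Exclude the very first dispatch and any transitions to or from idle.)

6

Gantt: | idle 0-1 | P1 1-3 | P2 3-4 | P4 4-8 | P3 8-19 | P5 19-21 | P6 21-32 | P0 32-40 |
Completion: P0=40  P1=3  P2=4  P3=19  P4=8  P5=21  P6=32
Turnaround (C−A): P0=39  P1=2  P2=1  P3=16  P4=4  P5=17  P6=28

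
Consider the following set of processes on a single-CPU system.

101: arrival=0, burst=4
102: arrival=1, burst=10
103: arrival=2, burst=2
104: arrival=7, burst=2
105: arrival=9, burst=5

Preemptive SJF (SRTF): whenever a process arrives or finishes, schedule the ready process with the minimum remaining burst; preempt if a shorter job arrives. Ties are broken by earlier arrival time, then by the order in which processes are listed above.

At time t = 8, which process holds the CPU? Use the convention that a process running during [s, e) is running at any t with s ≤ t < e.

104

Gantt: | 101 0-4 | 103 4-6 | 102 6-7 | 104 7-9 | 105 9-14 | 102 14-23 |
Completion: 101=4  102=23  103=6  104=9  105=14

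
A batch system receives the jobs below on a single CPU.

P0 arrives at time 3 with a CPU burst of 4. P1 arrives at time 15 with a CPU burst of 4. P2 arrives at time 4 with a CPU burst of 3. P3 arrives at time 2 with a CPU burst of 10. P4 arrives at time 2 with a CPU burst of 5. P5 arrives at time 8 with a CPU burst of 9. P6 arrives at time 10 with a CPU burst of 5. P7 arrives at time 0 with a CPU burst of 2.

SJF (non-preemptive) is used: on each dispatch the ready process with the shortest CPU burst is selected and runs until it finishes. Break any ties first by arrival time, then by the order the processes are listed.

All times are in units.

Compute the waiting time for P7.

0

Gantt: | P7 0-2 | P4 2-7 | P2 7-10 | P0 10-14 | P6 14-19 | P1 19-23 | P5 23-32 | P3 32-42 |
Completion: P0=14  P1=23  P2=10  P3=42  P4=7  P5=32  P6=19  P7=2
Turnaround (C−A): P0=11  P1=8  P2=6  P3=40  P4=5  P5=24  P6=9  P7=2
Waiting(P7) = turnaround − burst = 2 − 2 = 0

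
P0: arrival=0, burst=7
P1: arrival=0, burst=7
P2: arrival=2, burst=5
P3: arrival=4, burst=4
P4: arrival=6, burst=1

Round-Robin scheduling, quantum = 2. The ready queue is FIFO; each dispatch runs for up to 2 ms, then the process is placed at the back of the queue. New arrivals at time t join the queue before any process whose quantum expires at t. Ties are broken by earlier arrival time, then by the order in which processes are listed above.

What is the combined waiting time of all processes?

65

Gantt: | P0 0-2 | P1 2-4 | P2 4-6 | P0 6-8 | P3 8-10 | P1 10-12 | P4 12-13 | P2 13-15 | P0 15-17 | P3 17-19 | P1 19-21 | P2 21-22 | P0 22-23 | P1 23-24 |
Completion: P0=23  P1=24  P2=22  P3=19  P4=13
Turnaround (C−A): P0=23  P1=24  P2=20  P3=15  P4=7
Waiting = turnaround − burst: P0=16, P1=17, P2=15, P3=11, P4=6
Total waiting = 16 + 17 + 15 + 11 + 6 = 65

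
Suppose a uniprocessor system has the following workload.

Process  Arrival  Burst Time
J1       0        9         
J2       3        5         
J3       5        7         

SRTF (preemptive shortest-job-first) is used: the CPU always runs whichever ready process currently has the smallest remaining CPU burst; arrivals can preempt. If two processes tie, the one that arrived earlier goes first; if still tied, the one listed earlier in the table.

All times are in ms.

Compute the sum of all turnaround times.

Timeline: | J1 0-3 | J2 3-8 | J1 8-14 | J3 14-21 |
Completion: J1=14  J2=8  J3=21
Turnaround = completion − arrival: J1=14, J2=5, J3=16
Total turnaround = 14 + 5 + 16 = 35

35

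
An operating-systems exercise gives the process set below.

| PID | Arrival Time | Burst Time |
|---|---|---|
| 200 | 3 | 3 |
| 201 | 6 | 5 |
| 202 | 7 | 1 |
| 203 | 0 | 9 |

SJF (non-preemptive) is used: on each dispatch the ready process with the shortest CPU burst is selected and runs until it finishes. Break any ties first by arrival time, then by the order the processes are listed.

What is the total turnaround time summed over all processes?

34

Gantt: | 203 0-9 | 202 9-10 | 200 10-13 | 201 13-18 |
Completion: 200=13  201=18  202=10  203=9
Turnaround = completion − arrival: 200=10, 201=12, 202=3, 203=9
Total turnaround = 10 + 12 + 3 + 9 = 34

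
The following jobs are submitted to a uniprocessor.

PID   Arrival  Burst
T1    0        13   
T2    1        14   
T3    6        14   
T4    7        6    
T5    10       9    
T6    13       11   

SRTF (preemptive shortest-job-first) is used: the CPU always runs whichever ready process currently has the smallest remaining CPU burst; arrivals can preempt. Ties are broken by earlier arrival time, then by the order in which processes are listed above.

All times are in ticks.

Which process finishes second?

T4

Schedule: | T1 0-13 | T4 13-19 | T5 19-28 | T6 28-39 | T2 39-53 | T3 53-67 |
Completion: T1=13  T2=53  T3=67  T4=19  T5=28  T6=39
Finish order: T1 → T4 → T5 → T6 → T2 → T3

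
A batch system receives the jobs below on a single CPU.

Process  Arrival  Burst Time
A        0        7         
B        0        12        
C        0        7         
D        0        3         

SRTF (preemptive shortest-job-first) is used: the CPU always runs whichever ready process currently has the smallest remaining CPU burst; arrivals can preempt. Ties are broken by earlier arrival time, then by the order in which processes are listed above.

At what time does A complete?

Timeline: | D 0-3 | A 3-10 | C 10-17 | B 17-29 |
Completion: A=10  B=29  C=17  D=3

10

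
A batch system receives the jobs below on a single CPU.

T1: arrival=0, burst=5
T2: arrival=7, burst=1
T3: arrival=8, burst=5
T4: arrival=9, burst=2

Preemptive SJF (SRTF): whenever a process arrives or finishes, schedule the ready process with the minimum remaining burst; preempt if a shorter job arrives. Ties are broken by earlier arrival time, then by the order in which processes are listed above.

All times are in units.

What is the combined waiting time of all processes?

Gantt: | T1 0-5 | idle 5-7 | T2 7-8 | T3 8-9 | T4 9-11 | T3 11-15 |
Completion: T1=5  T2=8  T3=15  T4=11
Turnaround (C−A): T1=5  T2=1  T3=7  T4=2
Waiting = turnaround − burst: T1=0, T2=0, T3=2, T4=0
Total waiting = 0 + 0 + 2 + 0 = 2

2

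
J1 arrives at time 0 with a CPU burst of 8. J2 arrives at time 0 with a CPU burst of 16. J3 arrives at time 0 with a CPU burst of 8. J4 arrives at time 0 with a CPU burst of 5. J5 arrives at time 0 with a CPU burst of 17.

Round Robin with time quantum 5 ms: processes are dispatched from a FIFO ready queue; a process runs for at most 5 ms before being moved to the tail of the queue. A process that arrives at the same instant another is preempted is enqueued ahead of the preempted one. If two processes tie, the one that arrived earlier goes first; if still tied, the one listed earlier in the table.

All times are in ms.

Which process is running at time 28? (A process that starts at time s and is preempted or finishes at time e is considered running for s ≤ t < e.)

J2

Gantt: | J1 0-5 | J2 5-10 | J3 10-15 | J4 15-20 | J5 20-25 | J1 25-28 | J2 28-33 | J3 33-36 | J5 36-41 | J2 41-46 | J5 46-51 | J2 51-52 | J5 52-54 |
Completion: J1=28  J2=52  J3=36  J4=20  J5=54
Turnaround (C−A): J1=28  J2=52  J3=36  J4=20  J5=54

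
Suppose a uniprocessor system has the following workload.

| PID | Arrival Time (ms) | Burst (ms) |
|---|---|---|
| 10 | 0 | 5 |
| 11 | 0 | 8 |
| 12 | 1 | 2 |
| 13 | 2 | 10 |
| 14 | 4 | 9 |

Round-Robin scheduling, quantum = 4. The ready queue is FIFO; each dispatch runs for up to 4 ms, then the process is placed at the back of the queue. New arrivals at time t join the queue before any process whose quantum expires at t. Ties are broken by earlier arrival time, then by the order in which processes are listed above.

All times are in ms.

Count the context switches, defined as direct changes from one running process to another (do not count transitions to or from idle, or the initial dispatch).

Timeline: | 10 0-4 | 11 4-8 | 12 8-10 | 13 10-14 | 14 14-18 | 10 18-19 | 11 19-23 | 13 23-27 | 14 27-31 | 13 31-33 | 14 33-34 |
Completion: 10=19  11=23  12=10  13=33  14=34
Turnaround (C−A): 10=19  11=23  12=9  13=31  14=30

10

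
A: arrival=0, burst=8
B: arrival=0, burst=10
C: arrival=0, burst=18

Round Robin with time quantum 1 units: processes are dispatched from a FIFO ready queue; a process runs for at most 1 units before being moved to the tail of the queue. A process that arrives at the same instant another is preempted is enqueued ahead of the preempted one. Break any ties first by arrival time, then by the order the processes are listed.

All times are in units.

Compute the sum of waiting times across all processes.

Timeline: | A 0-1 | B 1-2 | C 2-3 | A 3-4 | B 4-5 | C 5-6 | A 6-7 | B 7-8 | C 8-9 | A 9-10 | B 10-11 | C 11-12 | A 12-13 | B 13-14 | C 14-15 | A 15-16 | B 16-17 | C 17-18 | A 18-19 | B 19-20 | C 20-21 | A 21-22 | B 22-23 | C 23-24 | B 24-25 | C 25-26 | B 26-27 | C 27-36 |
Completion: A=22  B=27  C=36
Turnaround (C−A): A=22  B=27  C=36
Waiting = turnaround − burst: A=14, B=17, C=18
Total waiting = 14 + 17 + 18 = 49

49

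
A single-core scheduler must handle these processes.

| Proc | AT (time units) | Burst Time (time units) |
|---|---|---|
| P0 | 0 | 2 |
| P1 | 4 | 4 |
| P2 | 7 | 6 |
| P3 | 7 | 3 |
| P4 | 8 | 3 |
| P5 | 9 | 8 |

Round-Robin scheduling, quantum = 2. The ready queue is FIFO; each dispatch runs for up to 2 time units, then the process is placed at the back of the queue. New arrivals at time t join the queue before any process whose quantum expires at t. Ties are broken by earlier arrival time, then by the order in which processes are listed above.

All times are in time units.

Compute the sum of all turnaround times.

66

Schedule: | P0 0-2 | idle 2-4 | P1 4-8 | P2 8-10 | P3 10-12 | P4 12-14 | P5 14-16 | P2 16-18 | P3 18-19 | P4 19-20 | P5 20-22 | P2 22-24 | P5 24-28 |
Completion: P0=2  P1=8  P2=24  P3=19  P4=20  P5=28
Turnaround (C−A): P0=2  P1=4  P2=17  P3=12  P4=12  P5=19
Turnaround = completion − arrival: P0=2, P1=4, P2=17, P3=12, P4=12, P5=19
Total turnaround = 2 + 4 + 17 + 12 + 12 + 19 = 66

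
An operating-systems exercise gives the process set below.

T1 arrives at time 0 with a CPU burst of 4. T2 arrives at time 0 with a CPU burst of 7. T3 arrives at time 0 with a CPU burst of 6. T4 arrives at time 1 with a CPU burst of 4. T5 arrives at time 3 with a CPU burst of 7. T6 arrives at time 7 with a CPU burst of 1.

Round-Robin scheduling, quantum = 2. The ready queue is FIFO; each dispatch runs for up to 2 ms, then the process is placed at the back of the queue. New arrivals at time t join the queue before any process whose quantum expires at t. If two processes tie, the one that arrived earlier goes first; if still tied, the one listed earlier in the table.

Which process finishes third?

Timeline: | T1 0-2 | T2 2-4 | T3 4-6 | T4 6-8 | T1 8-10 | T5 10-12 | T2 12-14 | T3 14-16 | T6 16-17 | T4 17-19 | T5 19-21 | T2 21-23 | T3 23-25 | T5 25-27 | T2 27-28 | T5 28-29 |
Completion: T1=10  T2=28  T3=25  T4=19  T5=29  T6=17
Turnaround (C−A): T1=10  T2=28  T3=25  T4=18  T5=26  T6=10
Finish order: T1 → T6 → T4 → T3 → T2 → T5

T4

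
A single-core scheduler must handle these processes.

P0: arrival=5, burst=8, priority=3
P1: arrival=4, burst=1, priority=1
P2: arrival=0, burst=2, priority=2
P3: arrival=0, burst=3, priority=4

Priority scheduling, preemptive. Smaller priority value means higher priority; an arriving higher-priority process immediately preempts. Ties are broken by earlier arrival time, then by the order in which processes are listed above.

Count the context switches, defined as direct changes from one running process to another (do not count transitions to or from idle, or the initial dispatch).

Timeline: | P2 0-2 | P3 2-4 | P1 4-5 | P0 5-13 | P3 13-14 |
Completion: P0=13  P1=5  P2=2  P3=14
Turnaround (C−A): P0=8  P1=1  P2=2  P3=14

4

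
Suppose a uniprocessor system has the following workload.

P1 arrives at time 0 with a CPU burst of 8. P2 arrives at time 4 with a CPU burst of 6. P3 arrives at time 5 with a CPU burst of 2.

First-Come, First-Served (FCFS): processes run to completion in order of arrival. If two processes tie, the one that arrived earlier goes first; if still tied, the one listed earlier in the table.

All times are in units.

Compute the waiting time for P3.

9

Schedule: | P1 0-8 | P2 8-14 | P3 14-16 |
Completion: P1=8  P2=14  P3=16
Waiting(P3) = turnaround − burst = 11 − 2 = 9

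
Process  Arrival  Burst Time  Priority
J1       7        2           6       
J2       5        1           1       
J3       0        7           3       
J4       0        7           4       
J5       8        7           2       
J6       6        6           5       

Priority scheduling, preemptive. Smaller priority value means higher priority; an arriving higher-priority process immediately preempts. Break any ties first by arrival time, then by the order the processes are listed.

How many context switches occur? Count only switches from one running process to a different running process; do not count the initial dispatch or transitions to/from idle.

6

Timeline: | J3 0-5 | J2 5-6 | J3 6-8 | J5 8-15 | J4 15-22 | J6 22-28 | J1 28-30 |
Completion: J1=30  J2=6  J3=8  J4=22  J5=15  J6=28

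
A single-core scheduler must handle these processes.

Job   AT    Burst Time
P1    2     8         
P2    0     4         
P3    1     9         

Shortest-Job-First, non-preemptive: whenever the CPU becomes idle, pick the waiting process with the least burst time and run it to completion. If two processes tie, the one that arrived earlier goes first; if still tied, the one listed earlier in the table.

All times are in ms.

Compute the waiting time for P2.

Schedule: | P2 0-4 | P1 4-12 | P3 12-21 |
Completion: P1=12  P2=4  P3=21
Waiting(P2) = turnaround − burst = 4 − 4 = 0

0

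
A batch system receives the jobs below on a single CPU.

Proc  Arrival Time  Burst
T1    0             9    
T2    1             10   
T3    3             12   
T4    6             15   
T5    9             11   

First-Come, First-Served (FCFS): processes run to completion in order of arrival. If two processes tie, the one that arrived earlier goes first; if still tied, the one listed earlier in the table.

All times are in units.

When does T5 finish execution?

57

Timeline: | T1 0-9 | T2 9-19 | T3 19-31 | T4 31-46 | T5 46-57 |
Completion: T1=9  T2=19  T3=31  T4=46  T5=57
Turnaround (C−A): T1=9  T2=18  T3=28  T4=40  T5=48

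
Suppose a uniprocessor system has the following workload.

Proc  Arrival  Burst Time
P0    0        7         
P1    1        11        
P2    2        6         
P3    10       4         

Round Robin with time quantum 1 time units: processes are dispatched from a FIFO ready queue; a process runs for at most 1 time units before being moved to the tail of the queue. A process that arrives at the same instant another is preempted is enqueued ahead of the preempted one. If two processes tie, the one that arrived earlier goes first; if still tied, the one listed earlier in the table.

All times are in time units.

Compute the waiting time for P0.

13

Schedule: | P0 0-1 | P1 1-2 | P0 2-3 | P2 3-4 | P1 4-5 | P0 5-6 | P2 6-7 | P1 7-8 | P0 8-9 | P2 9-10 | P1 10-11 | P0 11-12 | P3 12-13 | P2 13-14 | P1 14-15 | P0 15-16 | P3 16-17 | P2 17-18 | P1 18-19 | P0 19-20 | P3 20-21 | P2 21-22 | P1 22-23 | P3 23-24 | P1 24-28 |
Completion: P0=20  P1=28  P2=22  P3=24
Turnaround (C−A): P0=20  P1=27  P2=20  P3=14
Waiting(P0) = turnaround − burst = 20 − 7 = 13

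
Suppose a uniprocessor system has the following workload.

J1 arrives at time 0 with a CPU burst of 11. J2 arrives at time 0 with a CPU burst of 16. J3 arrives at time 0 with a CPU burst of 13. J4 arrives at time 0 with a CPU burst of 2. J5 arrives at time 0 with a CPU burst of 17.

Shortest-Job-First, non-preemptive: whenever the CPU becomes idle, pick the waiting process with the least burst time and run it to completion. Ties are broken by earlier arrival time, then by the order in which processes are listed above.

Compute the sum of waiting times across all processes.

Schedule: | J4 0-2 | J1 2-13 | J3 13-26 | J2 26-42 | J5 42-59 |
Completion: J1=13  J2=42  J3=26  J4=2  J5=59
Waiting = turnaround − burst: J1=2, J2=26, J3=13, J4=0, J5=42
Total waiting = 2 + 26 + 13 + 0 + 42 = 83

83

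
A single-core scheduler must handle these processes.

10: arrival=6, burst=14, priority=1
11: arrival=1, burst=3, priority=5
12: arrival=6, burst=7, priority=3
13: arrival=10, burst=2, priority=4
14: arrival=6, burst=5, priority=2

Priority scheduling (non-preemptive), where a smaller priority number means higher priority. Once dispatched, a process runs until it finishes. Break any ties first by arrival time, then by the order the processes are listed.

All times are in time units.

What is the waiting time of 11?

0

Schedule: | idle 0-1 | 11 1-4 | idle 4-6 | 10 6-20 | 14 20-25 | 12 25-32 | 13 32-34 |
Completion: 10=20  11=4  12=32  13=34  14=25
Waiting(11) = turnaround − burst = 3 − 3 = 0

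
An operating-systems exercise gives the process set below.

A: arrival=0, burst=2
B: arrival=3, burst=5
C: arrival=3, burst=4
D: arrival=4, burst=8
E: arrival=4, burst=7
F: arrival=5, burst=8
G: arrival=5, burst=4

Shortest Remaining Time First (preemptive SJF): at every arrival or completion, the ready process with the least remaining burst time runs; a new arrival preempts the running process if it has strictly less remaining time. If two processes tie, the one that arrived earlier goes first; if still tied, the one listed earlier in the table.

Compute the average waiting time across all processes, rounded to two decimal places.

9.57

Gantt: | A 0-2 | idle 2-3 | C 3-7 | G 7-11 | B 11-16 | E 16-23 | D 23-31 | F 31-39 |
Completion: A=2  B=16  C=7  D=31  E=23  F=39  G=11
Turnaround (C−A): A=2  B=13  C=4  D=27  E=19  F=34  G=6
Waiting times: A=0, B=8, C=0, D=19, E=12, F=26, G=2
Average waiting = (0+8+0+19+12+26+2) / 7 = 67/7 = 9.57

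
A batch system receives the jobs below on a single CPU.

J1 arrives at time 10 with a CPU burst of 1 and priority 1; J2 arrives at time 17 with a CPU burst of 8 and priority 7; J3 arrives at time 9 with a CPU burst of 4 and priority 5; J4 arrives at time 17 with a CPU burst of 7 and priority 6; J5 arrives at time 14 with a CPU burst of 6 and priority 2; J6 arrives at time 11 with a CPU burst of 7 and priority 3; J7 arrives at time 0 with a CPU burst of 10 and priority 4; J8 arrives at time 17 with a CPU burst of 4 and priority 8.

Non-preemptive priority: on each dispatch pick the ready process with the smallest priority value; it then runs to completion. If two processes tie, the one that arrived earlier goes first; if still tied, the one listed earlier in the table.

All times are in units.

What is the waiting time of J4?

Timeline: | J7 0-10 | J1 10-11 | J6 11-18 | J5 18-24 | J3 24-28 | J4 28-35 | J2 35-43 | J8 43-47 |
Completion: J1=11  J2=43  J3=28  J4=35  J5=24  J6=18  J7=10  J8=47
Turnaround (C−A): J1=1  J2=26  J3=19  J4=18  J5=10  J6=7  J7=10  J8=30
Waiting(J4) = turnaround − burst = 18 − 7 = 11

11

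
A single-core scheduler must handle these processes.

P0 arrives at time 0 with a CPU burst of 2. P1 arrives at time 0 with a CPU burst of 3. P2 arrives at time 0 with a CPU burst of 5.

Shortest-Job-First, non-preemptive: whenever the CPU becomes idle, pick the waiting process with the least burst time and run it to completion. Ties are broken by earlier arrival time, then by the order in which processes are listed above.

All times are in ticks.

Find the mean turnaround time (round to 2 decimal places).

5.67

Gantt: | P0 0-2 | P1 2-5 | P2 5-10 |
Completion: P0=2  P1=5  P2=10
Turnaround times: P0=2, P1=5, P2=10
Average turnaround = (2+5+10) / 3 = 17/3 = 5.67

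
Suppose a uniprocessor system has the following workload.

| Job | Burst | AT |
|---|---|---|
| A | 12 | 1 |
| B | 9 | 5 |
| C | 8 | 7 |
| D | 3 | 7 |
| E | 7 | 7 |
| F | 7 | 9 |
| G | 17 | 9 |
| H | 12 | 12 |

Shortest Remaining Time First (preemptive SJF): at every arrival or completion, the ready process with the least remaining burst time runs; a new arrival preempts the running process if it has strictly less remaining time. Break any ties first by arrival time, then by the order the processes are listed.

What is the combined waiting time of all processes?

167

Gantt: | idle 0-1 | A 1-7 | D 7-10 | A 10-16 | E 16-23 | F 23-30 | C 30-38 | B 38-47 | H 47-59 | G 59-76 |
Completion: A=16  B=47  C=38  D=10  E=23  F=30  G=76  H=59
Turnaround (C−A): A=15  B=42  C=31  D=3  E=16  F=21  G=67  H=47
Waiting = turnaround − burst: A=3, B=33, C=23, D=0, E=9, F=14, G=50, H=35
Total waiting = 3 + 33 + 23 + 0 + 9 + 14 + 50 + 35 = 167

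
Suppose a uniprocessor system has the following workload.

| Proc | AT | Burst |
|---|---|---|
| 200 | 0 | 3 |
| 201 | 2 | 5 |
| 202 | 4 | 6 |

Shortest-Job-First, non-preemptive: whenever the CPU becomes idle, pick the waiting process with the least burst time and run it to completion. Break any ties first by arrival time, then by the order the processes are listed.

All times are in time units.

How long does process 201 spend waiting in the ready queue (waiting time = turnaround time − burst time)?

1

Timeline: | 200 0-3 | 201 3-8 | 202 8-14 |
Completion: 200=3  201=8  202=14
Turnaround (C−A): 200=3  201=6  202=10
Waiting(201) = turnaround − burst = 6 − 5 = 1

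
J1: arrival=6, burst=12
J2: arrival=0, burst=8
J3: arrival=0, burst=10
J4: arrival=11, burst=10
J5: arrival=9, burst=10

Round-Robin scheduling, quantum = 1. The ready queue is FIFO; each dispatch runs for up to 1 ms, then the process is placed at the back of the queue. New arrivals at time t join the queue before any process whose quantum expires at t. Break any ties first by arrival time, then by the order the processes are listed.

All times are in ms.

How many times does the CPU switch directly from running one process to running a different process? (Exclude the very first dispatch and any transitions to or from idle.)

49

Schedule: | J2 0-1 | J3 1-2 | J2 2-3 | J3 3-4 | J2 4-5 | J3 5-6 | J2 6-7 | J1 7-8 | J3 8-9 | J2 9-10 | J1 10-11 | J5 11-12 | J3 12-13 | J2 13-14 | J4 14-15 | J1 15-16 | J5 16-17 | J3 17-18 | J2 18-19 | J4 19-20 | J1 20-21 | J5 21-22 | J3 22-23 | J2 23-24 | J4 24-25 | J1 25-26 | J5 26-27 | J3 27-28 | J4 28-29 | J1 29-30 | J5 30-31 | J3 31-32 | J4 32-33 | J1 33-34 | J5 34-35 | J3 35-36 | J4 36-37 | J1 37-38 | J5 38-39 | J4 39-40 | J1 40-41 | J5 41-42 | J4 42-43 | J1 43-44 | J5 44-45 | J4 45-46 | J1 46-47 | J5 47-48 | J4 48-49 | J1 49-50 |
Completion: J1=50  J2=24  J3=36  J4=49  J5=48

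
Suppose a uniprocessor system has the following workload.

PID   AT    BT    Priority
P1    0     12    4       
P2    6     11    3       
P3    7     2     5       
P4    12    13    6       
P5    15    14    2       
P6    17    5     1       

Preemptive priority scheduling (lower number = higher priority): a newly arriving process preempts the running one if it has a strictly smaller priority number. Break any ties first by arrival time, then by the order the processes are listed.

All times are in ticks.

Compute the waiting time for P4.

Timeline: | P1 0-6 | P2 6-15 | P5 15-17 | P6 17-22 | P5 22-34 | P2 34-36 | P1 36-42 | P3 42-44 | P4 44-57 |
Completion: P1=42  P2=36  P3=44  P4=57  P5=34  P6=22
Turnaround (C−A): P1=42  P2=30  P3=37  P4=45  P5=19  P6=5
Waiting(P4) = turnaround − burst = 45 − 13 = 32

32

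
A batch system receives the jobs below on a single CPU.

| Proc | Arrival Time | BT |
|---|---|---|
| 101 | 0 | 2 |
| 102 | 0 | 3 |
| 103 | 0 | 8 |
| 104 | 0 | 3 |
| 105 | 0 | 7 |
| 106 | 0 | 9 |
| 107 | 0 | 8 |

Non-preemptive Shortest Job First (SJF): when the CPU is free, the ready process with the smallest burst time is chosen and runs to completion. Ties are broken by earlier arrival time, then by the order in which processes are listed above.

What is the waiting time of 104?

Timeline: | 101 0-2 | 102 2-5 | 104 5-8 | 105 8-15 | 103 15-23 | 107 23-31 | 106 31-40 |
Completion: 101=2  102=5  103=23  104=8  105=15  106=40  107=31
Turnaround (C−A): 101=2  102=5  103=23  104=8  105=15  106=40  107=31
Waiting(104) = turnaround − burst = 8 − 3 = 5

5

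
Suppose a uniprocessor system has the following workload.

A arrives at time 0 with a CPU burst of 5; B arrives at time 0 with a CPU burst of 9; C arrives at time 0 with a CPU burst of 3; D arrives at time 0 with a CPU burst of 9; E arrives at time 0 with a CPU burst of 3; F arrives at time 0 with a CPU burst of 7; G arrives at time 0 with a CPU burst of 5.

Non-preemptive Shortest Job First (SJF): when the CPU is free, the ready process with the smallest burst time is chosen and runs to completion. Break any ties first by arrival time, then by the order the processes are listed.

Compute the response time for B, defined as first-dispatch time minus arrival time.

23

Schedule: | C 0-3 | E 3-6 | A 6-11 | G 11-16 | F 16-23 | B 23-32 | D 32-41 |
Completion: A=11  B=32  C=3  D=41  E=6  F=23  G=16
Turnaround (C−A): A=11  B=32  C=3  D=41  E=6  F=23  G=16
Response(B) = first start − arrival = 23 − 0 = 23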